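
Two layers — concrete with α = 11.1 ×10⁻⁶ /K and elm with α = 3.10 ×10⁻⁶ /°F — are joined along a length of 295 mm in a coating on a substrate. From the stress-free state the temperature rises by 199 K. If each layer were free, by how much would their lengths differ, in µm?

324 µm

elm: α = 3.10×10⁻⁶/°F × 9/5 = 5.58×10⁻⁶/K.
Δα = |11.1 − 5.58|×10⁻⁶/K = 5.52×10⁻⁶/K.
ΔL_mismatch = Δα·L·ΔT = 5.52×10⁻⁶ × 295.0 mm × 199.0 K = 324 µm.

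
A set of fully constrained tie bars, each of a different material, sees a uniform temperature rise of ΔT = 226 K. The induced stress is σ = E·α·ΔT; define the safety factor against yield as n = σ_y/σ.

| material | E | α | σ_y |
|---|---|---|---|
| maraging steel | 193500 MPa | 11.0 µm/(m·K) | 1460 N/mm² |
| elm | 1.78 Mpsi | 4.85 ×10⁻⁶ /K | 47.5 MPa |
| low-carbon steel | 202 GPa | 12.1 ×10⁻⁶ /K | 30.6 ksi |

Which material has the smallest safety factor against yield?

In consistent units (E in GPa, α in ×10⁻⁶/K, σ_y in MPa):
  maraging steel: E = 193.5, α = 11.0, σ_y = 1460 → σ = 481 MPa, n = 3.04
  elm: E = 12.27, α = 4.85, σ_y = 47.50 → σ = 13.5 MPa, n = 3.53
  low-carbon steel: E = 202.0, α = 12.1, σ_y = 211.0 → σ = 552 MPa, n = 0.382
Low-carbon steel has the lowest safety factor, n = 0.382.

low-carbon steel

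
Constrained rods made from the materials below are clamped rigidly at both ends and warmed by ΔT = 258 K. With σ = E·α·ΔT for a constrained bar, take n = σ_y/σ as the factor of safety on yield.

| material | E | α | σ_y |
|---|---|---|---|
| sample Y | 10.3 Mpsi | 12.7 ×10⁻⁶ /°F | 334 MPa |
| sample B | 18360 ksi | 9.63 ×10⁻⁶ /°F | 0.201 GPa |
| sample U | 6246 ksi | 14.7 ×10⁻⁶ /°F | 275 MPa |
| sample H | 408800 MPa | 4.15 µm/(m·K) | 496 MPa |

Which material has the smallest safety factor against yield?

In consistent units (E in GPa, α in ×10⁻⁶/K, σ_y in MPa):
  sample Y: E = 71.02, α = 22.9, σ_y = 334.0 → σ = 419 MPa, n = 0.797
  sample B: E = 126.6, α = 17.3, σ_y = 201.0 → σ = 566 MPa, n = 0.355
  sample U: E = 43.06, α = 26.5, σ_y = 275.0 → σ = 294 MPa, n = 0.935
  sample H: E = 408.8, α = 4.15, σ_y = 496.0 → σ = 438 MPa, n = 1.13
The minimum is sample B at n = 0.355.

sample B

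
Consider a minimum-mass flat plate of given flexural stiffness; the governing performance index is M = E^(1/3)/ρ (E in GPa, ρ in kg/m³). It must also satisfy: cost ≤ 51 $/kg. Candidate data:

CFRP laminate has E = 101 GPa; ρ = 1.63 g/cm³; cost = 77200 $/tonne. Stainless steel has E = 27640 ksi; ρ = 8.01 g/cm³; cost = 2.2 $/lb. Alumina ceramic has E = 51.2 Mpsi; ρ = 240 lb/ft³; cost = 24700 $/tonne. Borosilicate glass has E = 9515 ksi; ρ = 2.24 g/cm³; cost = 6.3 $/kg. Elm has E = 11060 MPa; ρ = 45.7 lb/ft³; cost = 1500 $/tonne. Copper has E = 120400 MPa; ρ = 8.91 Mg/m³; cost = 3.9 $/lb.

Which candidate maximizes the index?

Screen on constraints: cost ≤ 51 $/kg. Survivors: stainless steel, alumina ceramic, borosilicate glass, elm, copper.
Convert each candidate to consistent units, then evaluate M:
  stainless steel: E = 190.6 GPa, ρ = 8010 kg/m³
  alumina ceramic: E = 353.0 GPa, ρ = 3844 kg/m³
  borosilicate glass: E = 65.60 GPa, ρ = 2240 kg/m³
  elm: E = 11.06 GPa, ρ = 732.0 kg/m³
  copper: E = 120.4 GPa, ρ = 8910 kg/m³
  elm: M = 3.04×10⁻³
  alumina ceramic: M = 1.84×10⁻³
  borosilicate glass: M = 1.80×10⁻³
  stainless steel: M = 0.718×10⁻³
  copper: M = 0.554×10⁻³
Elm has the largest M.

elm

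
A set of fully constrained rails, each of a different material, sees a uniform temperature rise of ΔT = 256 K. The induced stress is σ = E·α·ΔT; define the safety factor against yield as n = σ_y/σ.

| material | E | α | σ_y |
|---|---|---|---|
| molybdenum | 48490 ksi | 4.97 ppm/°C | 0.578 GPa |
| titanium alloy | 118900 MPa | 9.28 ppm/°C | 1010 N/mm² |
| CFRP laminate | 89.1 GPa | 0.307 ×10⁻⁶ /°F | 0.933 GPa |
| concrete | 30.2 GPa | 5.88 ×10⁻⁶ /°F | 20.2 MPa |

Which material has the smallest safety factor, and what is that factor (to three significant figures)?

concrete, n = 0.247

In consistent units (E in GPa, α in ×10⁻⁶/K, σ_y in MPa):
  molybdenum: E = 334.3, α = 4.97, σ_y = 578.0 → σ = 425 MPa, n = 1.36
  titanium alloy: E = 118.9, α = 9.28, σ_y = 1010 → σ = 282 MPa, n = 3.58
  CFRP laminate: E = 89.10, α = 0.553, σ_y = 933.0 → σ = 12.6 MPa, n = 74.0
  concrete: E = 30.20, α = 10.6, σ_y = 20.20 → σ = 81.8 MPa, n = 0.247
Smallest n: concrete with n = 0.247.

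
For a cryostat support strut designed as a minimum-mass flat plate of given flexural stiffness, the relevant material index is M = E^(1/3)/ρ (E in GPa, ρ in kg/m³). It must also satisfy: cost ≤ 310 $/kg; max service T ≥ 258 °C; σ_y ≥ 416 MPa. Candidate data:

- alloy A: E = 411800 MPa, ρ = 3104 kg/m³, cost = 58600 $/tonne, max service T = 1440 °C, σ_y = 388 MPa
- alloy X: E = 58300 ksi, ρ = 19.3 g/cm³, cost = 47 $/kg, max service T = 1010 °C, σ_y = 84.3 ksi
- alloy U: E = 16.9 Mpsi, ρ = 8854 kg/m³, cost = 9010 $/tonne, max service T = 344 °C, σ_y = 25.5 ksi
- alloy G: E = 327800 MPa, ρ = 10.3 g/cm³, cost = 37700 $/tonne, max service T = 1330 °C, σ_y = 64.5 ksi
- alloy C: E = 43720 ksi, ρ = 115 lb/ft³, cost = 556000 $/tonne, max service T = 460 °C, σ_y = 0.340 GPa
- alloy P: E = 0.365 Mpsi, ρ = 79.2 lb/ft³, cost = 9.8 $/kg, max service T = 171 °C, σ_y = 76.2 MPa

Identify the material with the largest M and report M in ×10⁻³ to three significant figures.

Screen on constraints: cost ≤ 310 $/kg; max service T ≥ 258 °C; σ_y ≥ 416 MPa. Survivors: alloy X, alloy G.
In SI units:
  alloy X: E = 402.0 GPa, ρ = 19300 kg/m³
  alloy G: E = 327.8 GPa, ρ = 10300 kg/m³
  alloy G: M = 0.669×10⁻³
  alloy X: M = 0.382×10⁻³
The maximum is for alloy G.

alloy G, M = 0.669×10⁻³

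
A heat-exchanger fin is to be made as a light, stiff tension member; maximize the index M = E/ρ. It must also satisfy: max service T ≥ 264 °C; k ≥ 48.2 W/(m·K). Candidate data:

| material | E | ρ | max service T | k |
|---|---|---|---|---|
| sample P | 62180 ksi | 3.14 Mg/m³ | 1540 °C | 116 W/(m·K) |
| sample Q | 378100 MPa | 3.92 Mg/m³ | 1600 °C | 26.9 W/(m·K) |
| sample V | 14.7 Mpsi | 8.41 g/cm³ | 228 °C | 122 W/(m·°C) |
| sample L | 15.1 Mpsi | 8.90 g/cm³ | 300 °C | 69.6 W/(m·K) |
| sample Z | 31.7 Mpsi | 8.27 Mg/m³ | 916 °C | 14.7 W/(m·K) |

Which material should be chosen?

sample P

Screen on constraints: max service T ≥ 264 °C; k ≥ 48.2 W/(m·K). Survivors: sample P, sample L.
Convert each candidate to consistent units, then evaluate M:
  sample P: E = 428.7 GPa, ρ = 3140 kg/m³
  sample L: E = 104.1 GPa, ρ = 8900 kg/m³
  sample P: M = 137 MN·m/kg
  sample L: M = 11.7 MN·m/kg
Highest index: sample P.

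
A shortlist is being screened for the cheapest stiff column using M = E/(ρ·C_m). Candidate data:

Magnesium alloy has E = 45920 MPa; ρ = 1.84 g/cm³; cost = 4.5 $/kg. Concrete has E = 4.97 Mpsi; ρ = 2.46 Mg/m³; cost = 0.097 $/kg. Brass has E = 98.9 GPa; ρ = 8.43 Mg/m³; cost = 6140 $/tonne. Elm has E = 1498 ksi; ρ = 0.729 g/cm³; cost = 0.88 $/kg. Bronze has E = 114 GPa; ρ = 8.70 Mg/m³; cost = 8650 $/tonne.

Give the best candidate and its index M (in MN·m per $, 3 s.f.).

Convert each candidate to consistent units, then evaluate M:
  magnesium alloy: E = 45.92 GPa, ρ = 1840 kg/m³, cost = 4.500 $/kg
  concrete: E = 34.27 GPa, ρ = 2460 kg/m³, cost = 0.09700 $/kg
  brass: E = 98.90 GPa, ρ = 8430 kg/m³, cost = 6.140 $/kg
  elm: E = 10.33 GPa, ρ = 729.0 kg/m³, cost = 0.8800 $/kg
  bronze: E = 114.0 GPa, ρ = 8700 kg/m³, cost = 8.650 $/kg
  concrete: M = 144 MN·m per $
  elm: M = 16.1 MN·m per $
  magnesium alloy: M = 5.55 MN·m per $
  brass: M = 1.91 MN·m per $
  bronze: M = 1.51 MN·m per $
Concrete has the largest M.

concrete, M = 144 MN·m per $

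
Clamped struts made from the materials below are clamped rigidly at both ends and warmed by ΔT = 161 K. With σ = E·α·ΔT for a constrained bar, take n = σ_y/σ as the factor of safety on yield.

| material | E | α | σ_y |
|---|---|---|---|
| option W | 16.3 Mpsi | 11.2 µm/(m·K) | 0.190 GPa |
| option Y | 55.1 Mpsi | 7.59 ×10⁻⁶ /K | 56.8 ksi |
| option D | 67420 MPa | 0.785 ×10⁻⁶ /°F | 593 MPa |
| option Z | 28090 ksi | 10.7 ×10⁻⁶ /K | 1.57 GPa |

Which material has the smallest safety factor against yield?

With everything in SI (GPa, ×10⁻⁶/K, MPa):
  option W: E = 112.4, α = 11.2, σ_y = 190.0 → σ = 203 MPa, n = 0.938
  option Y: E = 379.9, α = 7.59, σ_y = 391.6 → σ = 464 MPa, n = 0.844
  option D: E = 67.42, α = 1.41, σ_y = 593.0 → σ = 15.3 MPa, n = 38.7
  option Z: E = 193.7, α = 10.7, σ_y = 1570 → σ = 334 MPa, n = 4.71
Option Y has the lowest safety factor, n = 0.844.

option Y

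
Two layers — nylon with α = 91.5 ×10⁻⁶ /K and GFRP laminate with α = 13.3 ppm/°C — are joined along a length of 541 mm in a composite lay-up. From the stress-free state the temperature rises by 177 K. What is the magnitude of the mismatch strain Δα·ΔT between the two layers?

0.0138

Δα = |91.5 − 13.3|×10⁻⁶/K = 78.2×10⁻⁶/K.
Mismatch strain = Δα·ΔT = 78.2×10⁻⁶ × 177.0 = 0.0138.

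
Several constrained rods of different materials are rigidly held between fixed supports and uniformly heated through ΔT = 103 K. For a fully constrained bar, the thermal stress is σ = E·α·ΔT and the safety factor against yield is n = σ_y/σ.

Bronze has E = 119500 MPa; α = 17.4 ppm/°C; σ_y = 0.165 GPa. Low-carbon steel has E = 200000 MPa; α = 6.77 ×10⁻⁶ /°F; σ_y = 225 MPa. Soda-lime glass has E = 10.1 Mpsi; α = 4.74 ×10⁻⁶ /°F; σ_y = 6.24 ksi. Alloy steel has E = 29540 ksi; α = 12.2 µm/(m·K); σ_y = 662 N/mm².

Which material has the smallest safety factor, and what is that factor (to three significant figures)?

With everything in SI (GPa, ×10⁻⁶/K, MPa):
  bronze: E = 119.5, α = 17.4, σ_y = 165.0 → σ = 214 MPa, n = 0.770
  low-carbon steel: E = 200.0, α = 12.2, σ_y = 225.0 → σ = 251 MPa, n = 0.896
  soda-lime glass: E = 69.64, α = 8.53, σ_y = 43.02 → σ = 61.2 MPa, n = 0.703
  alloy steel: E = 203.7, α = 12.2, σ_y = 662.0 → σ = 256 MPa, n = 2.59
The minimum is soda-lime glass at n = 0.703.

soda-lime glass, n = 0.703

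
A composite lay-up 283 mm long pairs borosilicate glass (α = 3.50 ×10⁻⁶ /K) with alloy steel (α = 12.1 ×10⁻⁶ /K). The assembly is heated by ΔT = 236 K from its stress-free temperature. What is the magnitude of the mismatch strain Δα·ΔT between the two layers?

Δα = |3.50 − 12.1|×10⁻⁶/K = 8.60×10⁻⁶/K.
Mismatch strain = Δα·ΔT = 8.60×10⁻⁶ × 236.0 = 2.03×10⁻³.

2.03×10⁻³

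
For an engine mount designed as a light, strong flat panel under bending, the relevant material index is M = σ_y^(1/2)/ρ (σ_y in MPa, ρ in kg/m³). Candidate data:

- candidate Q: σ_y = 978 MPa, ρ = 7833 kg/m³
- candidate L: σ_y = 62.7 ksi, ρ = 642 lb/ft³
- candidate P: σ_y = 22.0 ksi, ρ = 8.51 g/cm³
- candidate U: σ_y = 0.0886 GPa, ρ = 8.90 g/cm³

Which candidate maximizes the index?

candidate Q

In SI units:
  candidate Q: σ_y = 978.0 MPa, ρ = 7833 kg/m³
  candidate L: σ_y = 432.3 MPa, ρ = 10280 kg/m³
  candidate P: σ_y = 151.7 MPa, ρ = 8510 kg/m³
  candidate U: σ_y = 88.60 MPa, ρ = 8900 kg/m³
  candidate Q: M = 3.99×10⁻³
  candidate L: M = 2.02×10⁻³
  candidate P: M = 1.45×10⁻³
  candidate U: M = 1.06×10⁻³
Candidate Q ranks first.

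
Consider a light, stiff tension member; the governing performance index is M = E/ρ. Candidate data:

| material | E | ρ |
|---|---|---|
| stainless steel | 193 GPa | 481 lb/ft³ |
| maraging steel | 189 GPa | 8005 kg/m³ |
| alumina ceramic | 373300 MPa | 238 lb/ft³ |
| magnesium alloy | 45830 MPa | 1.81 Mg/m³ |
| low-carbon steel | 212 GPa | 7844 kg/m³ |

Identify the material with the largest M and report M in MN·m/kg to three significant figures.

alumina ceramic, M = 97.9 MN·m/kg

After converting to SI:
  stainless steel: E = 193.0 GPa, ρ = 7705 kg/m³
  maraging steel: E = 189.0 GPa, ρ = 8005 kg/m³
  alumina ceramic: E = 373.3 GPa, ρ = 3812 kg/m³
  magnesium alloy: E = 45.83 GPa, ρ = 1810 kg/m³
  low-carbon steel: E = 212.0 GPa, ρ = 7844 kg/m³
  alumina ceramic: M = 97.9 MN·m/kg
  low-carbon steel: M = 27.0 MN·m/kg
  magnesium alloy: M = 25.3 MN·m/kg
  stainless steel: M = 25.0 MN·m/kg
  maraging steel: M = 23.6 MN·m/kg
Alumina ceramic has the largest M.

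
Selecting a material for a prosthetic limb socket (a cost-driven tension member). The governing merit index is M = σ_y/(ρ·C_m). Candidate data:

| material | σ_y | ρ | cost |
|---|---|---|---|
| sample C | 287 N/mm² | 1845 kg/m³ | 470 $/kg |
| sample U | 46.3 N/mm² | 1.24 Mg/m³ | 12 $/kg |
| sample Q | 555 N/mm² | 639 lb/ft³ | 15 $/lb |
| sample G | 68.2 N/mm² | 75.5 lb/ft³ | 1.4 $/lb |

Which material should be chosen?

sample G

In SI units:
  sample C: σ_y = 287.0 MPa, ρ = 1845 kg/m³, cost = 470.0 $/kg
  sample U: σ_y = 46.30 MPa, ρ = 1240 kg/m³, cost = 12.00 $/kg
  sample Q: σ_y = 555.0 MPa, ρ = 10240 kg/m³, cost = 33.07 $/kg
  sample G: σ_y = 68.20 MPa, ρ = 1209 kg/m³, cost = 3.086 $/kg
  sample G: M = 18.3 kN·m per $
  sample U: M = 3.11 kN·m per $
  sample Q: M = 1.64 kN·m per $
  sample C: M = 0.331 kN·m per $
Sample G ranks first.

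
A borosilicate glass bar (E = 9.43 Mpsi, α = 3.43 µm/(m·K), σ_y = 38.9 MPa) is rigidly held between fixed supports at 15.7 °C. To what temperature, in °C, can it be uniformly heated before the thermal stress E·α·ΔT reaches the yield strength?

E = 9.43 Mpsi = 65.02 GPa.
E·α·ΔT = 38.90 MPa ⇒ ΔT = 38.90 / (65.02×10³ × 3.43×10⁻⁶) = 174.4 K.
T = 15.7 + 174.4 = 190.1 °C.

190 °C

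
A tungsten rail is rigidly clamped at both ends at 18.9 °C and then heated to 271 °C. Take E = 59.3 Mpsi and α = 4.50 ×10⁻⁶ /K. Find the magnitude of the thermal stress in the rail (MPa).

E = 59.3 Mpsi = 408.9 GPa.
ΔT = 252.1 K. Constrained thermal stress σ = E·α·ΔT = 408.9×10³ MPa × 4.50×10⁻⁶ × 252.1 = 464 MPa (compressive).

464 MPa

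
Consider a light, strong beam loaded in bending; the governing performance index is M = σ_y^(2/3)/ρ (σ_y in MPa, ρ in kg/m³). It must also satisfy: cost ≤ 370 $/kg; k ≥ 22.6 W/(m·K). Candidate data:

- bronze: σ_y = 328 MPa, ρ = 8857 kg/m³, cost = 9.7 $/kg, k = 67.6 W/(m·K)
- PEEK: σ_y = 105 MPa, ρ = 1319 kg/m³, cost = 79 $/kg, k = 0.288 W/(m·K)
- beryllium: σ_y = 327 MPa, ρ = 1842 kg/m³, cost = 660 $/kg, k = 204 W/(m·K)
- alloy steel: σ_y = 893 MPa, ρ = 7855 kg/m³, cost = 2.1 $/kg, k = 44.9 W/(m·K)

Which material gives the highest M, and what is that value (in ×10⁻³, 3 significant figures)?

alloy steel, M = 11.8×10⁻³

Screen on constraints: cost ≤ 370 $/kg; k ≥ 22.6 W/(m·K). Survivors: bronze, alloy steel.
Computing M directly (units already consistent):
  alloy steel: M = 11.8×10⁻³
  bronze: M = 5.37×10⁻³
Highest index: alloy steel.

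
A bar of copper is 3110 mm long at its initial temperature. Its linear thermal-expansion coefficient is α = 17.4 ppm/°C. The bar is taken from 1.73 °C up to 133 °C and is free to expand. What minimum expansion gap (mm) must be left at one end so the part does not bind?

ΔT = 133 − 1.73 = 131.3 K.
ΔL = α·L₀·ΔT = 17.4×10⁻⁶ × 3110 mm × 131.3 K = 7.10 mm.

7.10 mm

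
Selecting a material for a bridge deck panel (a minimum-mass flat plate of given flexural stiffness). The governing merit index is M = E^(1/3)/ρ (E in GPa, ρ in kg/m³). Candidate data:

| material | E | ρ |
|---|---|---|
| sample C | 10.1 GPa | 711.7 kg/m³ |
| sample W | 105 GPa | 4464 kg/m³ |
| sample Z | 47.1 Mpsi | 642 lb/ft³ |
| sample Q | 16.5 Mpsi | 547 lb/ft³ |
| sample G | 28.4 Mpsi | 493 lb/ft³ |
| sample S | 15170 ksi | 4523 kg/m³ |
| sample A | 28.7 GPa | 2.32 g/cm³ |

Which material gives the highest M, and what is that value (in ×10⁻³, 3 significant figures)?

After converting to SI:
  sample C: E = 10.10 GPa, ρ = 711.7 kg/m³
  sample W: E = 105.0 GPa, ρ = 4464 kg/m³
  sample Z: E = 324.7 GPa, ρ = 10280 kg/m³
  sample Q: E = 113.8 GPa, ρ = 8762 kg/m³
  sample G: E = 195.8 GPa, ρ = 7897 kg/m³
  sample S: E = 104.6 GPa, ρ = 4523 kg/m³
  sample A: E = 28.70 GPa, ρ = 2320 kg/m³
  sample C: M = 3.04×10⁻³
  sample A: M = 1.32×10⁻³
  sample W: M = 1.06×10⁻³
  sample S: M = 1.04×10⁻³
  sample G: M = 0.735×10⁻³
  sample Z: M = 0.668×10⁻³
  sample Q: M = 0.553×10⁻³
Sample C has the largest M.

sample C, M = 3.04×10⁻³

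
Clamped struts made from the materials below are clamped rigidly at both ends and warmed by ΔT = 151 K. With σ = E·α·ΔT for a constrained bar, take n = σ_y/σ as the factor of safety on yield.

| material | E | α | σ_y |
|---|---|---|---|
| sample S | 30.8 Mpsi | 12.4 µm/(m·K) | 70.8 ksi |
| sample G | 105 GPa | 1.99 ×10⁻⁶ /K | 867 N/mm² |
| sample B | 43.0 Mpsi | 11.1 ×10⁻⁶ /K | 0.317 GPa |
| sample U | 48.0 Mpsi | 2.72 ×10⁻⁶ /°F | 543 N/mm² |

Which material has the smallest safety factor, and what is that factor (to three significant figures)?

Per material, after unit conversion:
  sample S: E = 212.4, α = 12.4, σ_y = 488.1 → σ = 398 MPa, n = 1.23
  sample G: E = 105.0, α = 1.99, σ_y = 867.0 → σ = 31.6 MPa, n = 27.5
  sample B: E = 296.5, α = 11.1, σ_y = 317.0 → σ = 497 MPa, n = 0.638
  sample U: E = 330.9, α = 4.90, σ_y = 543.0 → σ = 245 MPa, n = 2.22
Smallest n: sample B with n = 0.638.

sample B, n = 0.638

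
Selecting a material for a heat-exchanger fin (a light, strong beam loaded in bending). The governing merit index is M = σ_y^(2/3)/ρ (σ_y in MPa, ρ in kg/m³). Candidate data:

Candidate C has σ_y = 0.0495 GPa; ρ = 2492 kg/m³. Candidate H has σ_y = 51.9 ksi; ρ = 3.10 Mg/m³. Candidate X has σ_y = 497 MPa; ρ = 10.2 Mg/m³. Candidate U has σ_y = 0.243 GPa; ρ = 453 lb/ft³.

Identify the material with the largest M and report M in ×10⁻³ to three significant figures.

candidate H, M = 16.3×10⁻³

After converting to SI:
  candidate C: σ_y = 49.50 MPa, ρ = 2492 kg/m³
  candidate H: σ_y = 357.8 MPa, ρ = 3100 kg/m³
  candidate X: σ_y = 497.0 MPa, ρ = 10200 kg/m³
  candidate U: σ_y = 243.0 MPa, ρ = 7256 kg/m³
  candidate H: M = 16.3×10⁻³
  candidate X: M = 6.15×10⁻³
  candidate C: M = 5.41×10⁻³
  candidate U: M = 5.37×10⁻³
Candidate H ranks first.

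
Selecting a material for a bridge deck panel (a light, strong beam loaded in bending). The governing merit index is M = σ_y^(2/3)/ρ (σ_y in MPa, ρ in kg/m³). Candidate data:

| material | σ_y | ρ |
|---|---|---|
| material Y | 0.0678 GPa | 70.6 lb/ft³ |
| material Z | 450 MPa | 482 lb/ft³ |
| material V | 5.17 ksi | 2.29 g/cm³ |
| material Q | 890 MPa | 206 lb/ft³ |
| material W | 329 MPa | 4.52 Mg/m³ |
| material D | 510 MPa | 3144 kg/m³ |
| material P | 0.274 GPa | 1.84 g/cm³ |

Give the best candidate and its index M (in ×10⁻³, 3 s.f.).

material Q, M = 28.0×10⁻³

Convert each candidate to consistent units, then evaluate M:
  material Y: σ_y = 67.80 MPa, ρ = 1131 kg/m³
  material Z: σ_y = 450.0 MPa, ρ = 7721 kg/m³
  material V: σ_y = 35.65 MPa, ρ = 2290 kg/m³
  material Q: σ_y = 890.0 MPa, ρ = 3300 kg/m³
  material W: σ_y = 329.0 MPa, ρ = 4520 kg/m³
  material D: σ_y = 510.0 MPa, ρ = 3144 kg/m³
  material P: σ_y = 274.0 MPa, ρ = 1840 kg/m³
  material Q: M = 28.0×10⁻³
  material P: M = 22.9×10⁻³
  material D: M = 20.3×10⁻³
  material Y: M = 14.7×10⁻³
  material W: M = 10.5×10⁻³
  material Z: M = 7.61×10⁻³
  material V: M = 4.73×10⁻³
Highest index: material Q.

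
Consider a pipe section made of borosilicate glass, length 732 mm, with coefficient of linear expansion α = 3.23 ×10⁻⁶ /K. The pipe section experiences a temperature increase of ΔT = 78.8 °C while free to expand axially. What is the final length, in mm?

ΔL = α·L₀·ΔT = 3.23×10⁻⁶ × 732 mm × 78.80 K = 0.186 mm.
L = L₀ + ΔL = 732 + 0.186 = 732.19 mm.

732.19 mm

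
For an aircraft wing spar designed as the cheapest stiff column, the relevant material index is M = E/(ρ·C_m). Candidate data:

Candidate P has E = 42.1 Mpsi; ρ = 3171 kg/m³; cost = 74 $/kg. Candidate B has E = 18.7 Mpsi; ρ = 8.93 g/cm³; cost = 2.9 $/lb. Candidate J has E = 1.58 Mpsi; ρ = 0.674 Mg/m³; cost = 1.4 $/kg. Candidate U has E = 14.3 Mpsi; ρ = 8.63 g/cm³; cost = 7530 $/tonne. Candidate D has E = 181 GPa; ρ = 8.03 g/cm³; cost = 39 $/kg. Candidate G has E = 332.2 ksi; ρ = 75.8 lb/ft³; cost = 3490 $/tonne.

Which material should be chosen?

candidate J

Putting every candidate on a common basis:
  candidate P: E = 290.3 GPa, ρ = 3171 kg/m³, cost = 74.00 $/kg
  candidate B: E = 128.9 GPa, ρ = 8930 kg/m³, cost = 6.393 $/kg
  candidate J: E = 10.89 GPa, ρ = 674.0 kg/m³, cost = 1.400 $/kg
  candidate U: E = 98.60 GPa, ρ = 8630 kg/m³, cost = 7.530 $/kg
  candidate D: E = 181.0 GPa, ρ = 8030 kg/m³, cost = 39.00 $/kg
  candidate G: E = 2.290 GPa, ρ = 1214 kg/m³, cost = 3.490 $/kg
  candidate J: M = 11.5 MN·m per $
  candidate B: M = 2.26 MN·m per $
  candidate U: M = 1.52 MN·m per $
  candidate P: M = 1.24 MN·m per $
  candidate D: M = 0.578 MN·m per $
  candidate G: M = 0.541 MN·m per $
The maximum is for candidate J.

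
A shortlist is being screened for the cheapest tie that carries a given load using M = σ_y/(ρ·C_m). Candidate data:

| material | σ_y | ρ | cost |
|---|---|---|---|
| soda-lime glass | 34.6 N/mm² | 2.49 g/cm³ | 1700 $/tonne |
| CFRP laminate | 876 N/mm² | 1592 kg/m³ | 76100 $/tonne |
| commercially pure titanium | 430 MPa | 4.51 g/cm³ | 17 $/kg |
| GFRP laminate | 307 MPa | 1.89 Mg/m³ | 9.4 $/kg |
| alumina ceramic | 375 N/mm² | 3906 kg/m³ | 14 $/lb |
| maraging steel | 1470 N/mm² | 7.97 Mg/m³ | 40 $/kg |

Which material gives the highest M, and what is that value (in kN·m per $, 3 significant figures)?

GFRP laminate, M = 17.3 kN·m per $

In SI units:
  soda-lime glass: σ_y = 34.60 MPa, ρ = 2490 kg/m³, cost = 1.700 $/kg
  CFRP laminate: σ_y = 876.0 MPa, ρ = 1592 kg/m³, cost = 76.10 $/kg
  commercially pure titanium: σ_y = 430.0 MPa, ρ = 4510 kg/m³, cost = 17.00 $/kg
  GFRP laminate: σ_y = 307.0 MPa, ρ = 1890 kg/m³, cost = 9.400 $/kg
  alumina ceramic: σ_y = 375.0 MPa, ρ = 3906 kg/m³, cost = 30.86 $/kg
  maraging steel: σ_y = 1470 MPa, ρ = 7970 kg/m³, cost = 40.00 $/kg
  GFRP laminate: M = 17.3 kN·m per $
  soda-lime glass: M = 8.17 kN·m per $
  CFRP laminate: M = 7.23 kN·m per $
  commercially pure titanium: M = 5.61 kN·m per $
  maraging steel: M = 4.61 kN·m per $
  alumina ceramic: M = 3.11 kN·m per $
GFRP laminate ranks first.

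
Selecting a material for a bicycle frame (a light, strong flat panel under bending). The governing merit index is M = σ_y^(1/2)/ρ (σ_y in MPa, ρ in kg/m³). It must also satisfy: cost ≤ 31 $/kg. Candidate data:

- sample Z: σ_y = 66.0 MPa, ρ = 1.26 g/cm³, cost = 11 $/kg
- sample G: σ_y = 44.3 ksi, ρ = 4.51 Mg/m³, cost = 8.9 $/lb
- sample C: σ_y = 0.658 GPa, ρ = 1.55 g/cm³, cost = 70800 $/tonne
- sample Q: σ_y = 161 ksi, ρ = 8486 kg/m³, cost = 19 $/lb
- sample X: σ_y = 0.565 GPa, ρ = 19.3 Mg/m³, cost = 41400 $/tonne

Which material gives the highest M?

sample Z

Screen on constraints: cost ≤ 31 $/kg. Survivors: sample Z, sample G.
Normalizing units and computing the index:
  sample Z: σ_y = 66.00 MPa, ρ = 1260 kg/m³
  sample G: σ_y = 305.4 MPa, ρ = 4510 kg/m³
  sample Z: M = 6.45×10⁻³
  sample G: M = 3.88×10⁻³
The maximum is for sample Z.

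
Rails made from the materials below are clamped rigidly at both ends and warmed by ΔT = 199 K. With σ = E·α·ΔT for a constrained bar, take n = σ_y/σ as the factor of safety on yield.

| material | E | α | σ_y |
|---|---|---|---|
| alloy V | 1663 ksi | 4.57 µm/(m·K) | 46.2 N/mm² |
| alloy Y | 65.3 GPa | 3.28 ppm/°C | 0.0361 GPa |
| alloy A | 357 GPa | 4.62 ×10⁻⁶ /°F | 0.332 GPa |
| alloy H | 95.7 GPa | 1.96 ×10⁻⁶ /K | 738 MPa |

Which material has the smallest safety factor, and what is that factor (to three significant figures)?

alloy A, n = 0.562

Converting E to GPa, α to ×10⁻⁶/K, σ_y to MPa, then σ and n for each:
  alloy V: E = 11.47, α = 4.57, σ_y = 46.20 → σ = 10.4 MPa, n = 4.43
  alloy Y: E = 65.30, α = 3.28, σ_y = 36.10 → σ = 42.6 MPa, n = 0.847
  alloy A: E = 357.0, α = 8.32, σ_y = 332.0 → σ = 591 MPa, n = 0.562
  alloy H: E = 95.70, α = 1.96, σ_y = 738.0 → σ = 37.3 MPa, n = 19.8
The minimum is alloy A at n = 0.562.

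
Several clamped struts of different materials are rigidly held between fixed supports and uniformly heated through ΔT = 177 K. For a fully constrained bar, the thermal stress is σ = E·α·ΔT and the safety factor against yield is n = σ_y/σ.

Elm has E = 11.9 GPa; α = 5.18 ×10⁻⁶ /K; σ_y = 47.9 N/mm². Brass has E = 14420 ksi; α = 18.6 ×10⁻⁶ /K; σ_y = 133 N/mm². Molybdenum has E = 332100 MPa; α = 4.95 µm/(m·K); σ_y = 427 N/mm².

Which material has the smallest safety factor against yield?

brass

In consistent units (E in GPa, α in ×10⁻⁶/K, σ_y in MPa):
  elm: E = 11.90, α = 5.18, σ_y = 47.90 → σ = 10.9 MPa, n = 4.39
  brass: E = 99.42, α = 18.6, σ_y = 133.0 → σ = 327 MPa, n = 0.406
  molybdenum: E = 332.1, α = 4.95, σ_y = 427.0 → σ = 291 MPa, n = 1.47
Brass has the lowest safety factor, n = 0.406.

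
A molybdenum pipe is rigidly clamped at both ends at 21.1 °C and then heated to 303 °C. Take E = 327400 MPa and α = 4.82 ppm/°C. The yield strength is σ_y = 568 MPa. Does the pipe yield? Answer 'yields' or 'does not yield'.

does not yield

E = 327400 MPa = 327.4 GPa.
ΔT = 281.9 K. Constrained thermal stress σ = E·α·ΔT = 327.4×10³ MPa × 4.82×10⁻⁶ × 281.9 = 445 MPa (compressive).
Compare to σ_y = 568 MPa: σ < σ_y, so it does not yield.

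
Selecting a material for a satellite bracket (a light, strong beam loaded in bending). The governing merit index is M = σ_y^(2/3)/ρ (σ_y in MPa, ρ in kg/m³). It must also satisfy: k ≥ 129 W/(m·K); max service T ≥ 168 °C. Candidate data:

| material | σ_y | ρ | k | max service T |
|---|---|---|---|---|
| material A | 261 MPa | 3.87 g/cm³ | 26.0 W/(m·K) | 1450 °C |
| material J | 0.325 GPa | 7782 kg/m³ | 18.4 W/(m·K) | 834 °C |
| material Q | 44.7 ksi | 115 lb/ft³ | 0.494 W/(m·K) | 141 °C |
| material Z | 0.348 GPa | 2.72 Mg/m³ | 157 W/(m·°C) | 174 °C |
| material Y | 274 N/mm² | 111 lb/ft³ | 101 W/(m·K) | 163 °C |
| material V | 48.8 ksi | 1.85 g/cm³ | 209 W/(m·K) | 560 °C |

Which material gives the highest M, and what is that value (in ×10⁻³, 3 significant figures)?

material V, M = 26.1×10⁻³

Screen on constraints: k ≥ 129 W/(m·K); max service T ≥ 168 °C. Survivors: material Z, material V.
In SI units:
  material Z: σ_y = 348.0 MPa, ρ = 2720 kg/m³
  material V: σ_y = 336.5 MPa, ρ = 1850 kg/m³
  material V: M = 26.1×10⁻³
  material Z: M = 18.2×10⁻³
The maximum is for material V.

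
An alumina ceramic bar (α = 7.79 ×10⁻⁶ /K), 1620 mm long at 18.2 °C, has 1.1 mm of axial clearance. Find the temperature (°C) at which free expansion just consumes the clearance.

105 °C

α·L₀·ΔT = 1.1 mm ⇒ ΔT = 1.1 / (7.79×10⁻⁶ × 1620.0) = 87.16 K.
T = 18.2 + 87.16 = 105.4 °C.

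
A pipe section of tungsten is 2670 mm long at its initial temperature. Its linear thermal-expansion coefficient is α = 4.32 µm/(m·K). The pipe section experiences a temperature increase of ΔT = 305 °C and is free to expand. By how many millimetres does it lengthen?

ΔL = α·L₀·ΔT = 4.32×10⁻⁶ × 2670 mm × 305.0 K = 3.52 mm.

3.52 mm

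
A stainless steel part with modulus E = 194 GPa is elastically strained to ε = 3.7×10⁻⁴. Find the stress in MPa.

71.8 MPa

σ = E·ε = 194000 MPa × 3.7×10⁻⁴ = 71.8 MPa.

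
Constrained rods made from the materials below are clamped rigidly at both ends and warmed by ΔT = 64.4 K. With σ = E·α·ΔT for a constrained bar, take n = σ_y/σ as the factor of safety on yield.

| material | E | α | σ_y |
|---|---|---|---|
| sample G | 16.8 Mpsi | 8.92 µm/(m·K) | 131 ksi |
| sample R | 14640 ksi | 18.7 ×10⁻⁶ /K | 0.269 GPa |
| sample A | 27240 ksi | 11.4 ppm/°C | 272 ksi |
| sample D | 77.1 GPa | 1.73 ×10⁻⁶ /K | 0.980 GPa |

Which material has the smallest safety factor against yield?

sample R

Per material, after unit conversion:
  sample G: E = 115.8, α = 8.92, σ_y = 903.2 → σ = 66.5 MPa, n = 13.6
  sample R: E = 100.9, α = 18.7, σ_y = 269.0 → σ = 122 MPa, n = 2.21
  sample A: E = 187.8, α = 11.4, σ_y = 1875 → σ = 138 MPa, n = 13.6
  sample D: E = 77.10, α = 1.73, σ_y = 980.0 → σ = 8.59 MPa, n = 114
Smallest n: sample R with n = 2.21.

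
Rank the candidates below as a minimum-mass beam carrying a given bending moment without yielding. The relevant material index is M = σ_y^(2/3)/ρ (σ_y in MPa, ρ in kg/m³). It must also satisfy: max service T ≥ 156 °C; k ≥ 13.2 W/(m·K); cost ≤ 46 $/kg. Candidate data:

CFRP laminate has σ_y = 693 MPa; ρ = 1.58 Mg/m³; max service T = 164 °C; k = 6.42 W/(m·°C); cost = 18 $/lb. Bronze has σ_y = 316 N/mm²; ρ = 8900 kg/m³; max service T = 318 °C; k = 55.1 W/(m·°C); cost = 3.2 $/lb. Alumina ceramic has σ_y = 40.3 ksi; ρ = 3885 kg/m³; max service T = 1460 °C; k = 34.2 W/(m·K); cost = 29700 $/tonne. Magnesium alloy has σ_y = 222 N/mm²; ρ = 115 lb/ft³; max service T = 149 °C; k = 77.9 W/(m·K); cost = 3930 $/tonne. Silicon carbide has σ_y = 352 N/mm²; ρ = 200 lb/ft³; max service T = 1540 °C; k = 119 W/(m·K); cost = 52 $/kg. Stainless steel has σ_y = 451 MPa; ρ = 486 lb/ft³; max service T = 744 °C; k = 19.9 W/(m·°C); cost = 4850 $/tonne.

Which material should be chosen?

alumina ceramic

Screen on constraints: max service T ≥ 156 °C; k ≥ 13.2 W/(m·K); cost ≤ 46 $/kg. Survivors: bronze, alumina ceramic, stainless steel.
Putting every candidate on a common basis:
  bronze: σ_y = 316.0 MPa, ρ = 8900 kg/m³
  alumina ceramic: σ_y = 277.9 MPa, ρ = 3885 kg/m³
  stainless steel: σ_y = 451.0 MPa, ρ = 7785 kg/m³
  alumina ceramic: M = 11.0×10⁻³
  stainless steel: M = 7.55×10⁻³
  bronze: M = 5.21×10⁻³
The maximum is for alumina ceramic.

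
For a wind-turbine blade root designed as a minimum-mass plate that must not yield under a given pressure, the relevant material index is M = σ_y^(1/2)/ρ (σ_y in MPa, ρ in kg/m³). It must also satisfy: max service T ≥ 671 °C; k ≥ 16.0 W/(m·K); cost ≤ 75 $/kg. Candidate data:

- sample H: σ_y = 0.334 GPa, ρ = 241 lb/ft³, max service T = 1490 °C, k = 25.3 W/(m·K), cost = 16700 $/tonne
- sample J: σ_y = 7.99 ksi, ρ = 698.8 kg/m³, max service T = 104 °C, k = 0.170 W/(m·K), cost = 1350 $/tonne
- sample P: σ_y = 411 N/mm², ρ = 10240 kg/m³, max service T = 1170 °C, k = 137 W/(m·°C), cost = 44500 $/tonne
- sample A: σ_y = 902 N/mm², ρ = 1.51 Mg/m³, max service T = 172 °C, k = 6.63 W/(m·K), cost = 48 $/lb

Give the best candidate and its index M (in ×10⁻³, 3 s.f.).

Screen on constraints: max service T ≥ 671 °C; k ≥ 16.0 W/(m·K); cost ≤ 75 $/kg. Survivors: sample H, sample P.
Convert each candidate to consistent units, then evaluate M:
  sample H: σ_y = 334.0 MPa, ρ = 3860 kg/m³
  sample P: σ_y = 411.0 MPa, ρ = 10240 kg/m³
  sample H: M = 4.73×10⁻³
  sample P: M = 1.98×10⁻³
The maximum is for sample H.

sample H, M = 4.73×10⁻³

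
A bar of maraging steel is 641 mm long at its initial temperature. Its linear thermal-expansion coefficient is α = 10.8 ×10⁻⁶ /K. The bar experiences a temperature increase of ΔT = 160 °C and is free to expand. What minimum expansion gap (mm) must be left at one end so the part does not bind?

ΔL = α·L₀·ΔT = 10.8×10⁻⁶ × 641 mm × 160.0 K = 1.11 mm.

1.11 mm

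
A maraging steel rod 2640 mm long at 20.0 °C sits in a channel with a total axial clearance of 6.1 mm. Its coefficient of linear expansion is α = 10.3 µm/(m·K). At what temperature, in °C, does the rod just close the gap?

244 °C

α·L₀·ΔT = 6.1 mm ⇒ ΔT = 6.1 / (10.3×10⁻⁶ × 2640.0) = 224.3 K.
T = 20.0 + 224.3 = 244.3 °C.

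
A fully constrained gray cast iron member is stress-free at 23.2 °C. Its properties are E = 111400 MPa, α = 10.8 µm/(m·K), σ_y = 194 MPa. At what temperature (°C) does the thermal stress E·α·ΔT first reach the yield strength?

E = 111400 MPa = 111.4 GPa.
E·α·ΔT = 194.0 MPa ⇒ ΔT = 194.0 / (111.4×10³ × 10.8×10⁻⁶) = 161.2 K.
T = 23.2 + 161.2 = 184.4 °C.

184 °C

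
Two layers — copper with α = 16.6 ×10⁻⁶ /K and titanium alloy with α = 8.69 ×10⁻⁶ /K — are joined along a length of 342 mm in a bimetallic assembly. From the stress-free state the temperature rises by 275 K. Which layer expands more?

copper

α(copper) = 16.6×10⁻⁶/K vs α(titanium alloy) = 8.69×10⁻⁶/K.
Higher α expands more for the same ΔT: copper.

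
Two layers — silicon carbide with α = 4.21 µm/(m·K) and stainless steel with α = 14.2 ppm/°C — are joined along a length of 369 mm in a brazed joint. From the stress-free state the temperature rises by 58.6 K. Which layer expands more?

stainless steel

α(silicon carbide) = 4.21×10⁻⁶/K vs α(stainless steel) = 14.2×10⁻⁶/K.
Higher α expands more for the same ΔT: stainless steel.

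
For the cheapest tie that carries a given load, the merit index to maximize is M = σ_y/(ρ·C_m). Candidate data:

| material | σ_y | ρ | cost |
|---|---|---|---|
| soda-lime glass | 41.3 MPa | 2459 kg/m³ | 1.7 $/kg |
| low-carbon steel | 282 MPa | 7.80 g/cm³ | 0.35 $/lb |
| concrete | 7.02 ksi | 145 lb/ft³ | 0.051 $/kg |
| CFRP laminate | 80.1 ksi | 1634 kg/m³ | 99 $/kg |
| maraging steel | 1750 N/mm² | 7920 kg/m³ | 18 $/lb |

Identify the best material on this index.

concrete

After converting to SI:
  soda-lime glass: σ_y = 41.30 MPa, ρ = 2459 kg/m³, cost = 1.700 $/kg
  low-carbon steel: σ_y = 282.0 MPa, ρ = 7800 kg/m³, cost = 0.7716 $/kg
  concrete: σ_y = 48.40 MPa, ρ = 2323 kg/m³, cost = 0.05100 $/kg
  CFRP laminate: σ_y = 552.3 MPa, ρ = 1634 kg/m³, cost = 99.00 $/kg
  maraging steel: σ_y = 1750 MPa, ρ = 7920 kg/m³, cost = 39.68 $/kg
  concrete: M = 409 kN·m per $
  low-carbon steel: M = 46.9 kN·m per $
  soda-lime glass: M = 9.88 kN·m per $
  maraging steel: M = 5.57 kN·m per $
  CFRP laminate: M = 3.41 kN·m per $
The maximum is for concrete.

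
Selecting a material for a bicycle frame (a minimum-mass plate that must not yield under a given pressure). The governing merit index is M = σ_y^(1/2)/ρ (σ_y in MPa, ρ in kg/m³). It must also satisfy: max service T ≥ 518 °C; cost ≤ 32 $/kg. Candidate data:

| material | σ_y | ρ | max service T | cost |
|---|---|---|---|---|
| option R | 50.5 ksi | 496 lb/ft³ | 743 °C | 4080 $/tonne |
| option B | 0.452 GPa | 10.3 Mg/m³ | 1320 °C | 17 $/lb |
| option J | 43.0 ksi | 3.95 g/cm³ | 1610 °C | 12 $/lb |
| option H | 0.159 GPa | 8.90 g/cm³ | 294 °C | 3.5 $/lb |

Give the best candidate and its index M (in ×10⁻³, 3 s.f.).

Screen on constraints: max service T ≥ 518 °C; cost ≤ 32 $/kg. Survivors: option R, option J.
In SI units:
  option R: σ_y = 348.2 MPa, ρ = 7945 kg/m³
  option J: σ_y = 296.5 MPa, ρ = 3950 kg/m³
  option J: M = 4.36×10⁻³
  option R: M = 2.35×10⁻³
Option J has the largest M.

option J, M = 4.36×10⁻³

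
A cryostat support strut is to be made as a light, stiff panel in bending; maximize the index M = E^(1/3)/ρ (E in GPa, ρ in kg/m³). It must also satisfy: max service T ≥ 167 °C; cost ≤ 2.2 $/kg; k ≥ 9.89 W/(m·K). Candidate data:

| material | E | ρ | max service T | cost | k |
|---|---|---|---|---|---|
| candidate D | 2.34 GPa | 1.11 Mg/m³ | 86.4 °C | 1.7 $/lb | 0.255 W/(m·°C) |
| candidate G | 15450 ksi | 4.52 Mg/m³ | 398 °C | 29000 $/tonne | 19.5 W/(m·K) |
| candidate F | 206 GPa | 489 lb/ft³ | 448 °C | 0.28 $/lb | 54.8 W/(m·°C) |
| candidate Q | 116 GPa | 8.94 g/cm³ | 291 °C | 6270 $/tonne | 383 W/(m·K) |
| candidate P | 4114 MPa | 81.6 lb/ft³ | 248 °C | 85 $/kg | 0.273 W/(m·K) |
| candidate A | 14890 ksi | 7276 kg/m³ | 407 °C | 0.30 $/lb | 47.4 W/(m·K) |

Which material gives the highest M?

Screen on constraints: max service T ≥ 167 °C; cost ≤ 2.2 $/kg; k ≥ 9.89 W/(m·K). Survivors: candidate F, candidate A.
After converting to SI:
  candidate F: E = 206.0 GPa, ρ = 7833 kg/m³
  candidate A: E = 102.7 GPa, ρ = 7276 kg/m³
  candidate F: M = 0.754×10⁻³
  candidate A: M = 0.644×10⁻³
The maximum is for candidate F.

candidate F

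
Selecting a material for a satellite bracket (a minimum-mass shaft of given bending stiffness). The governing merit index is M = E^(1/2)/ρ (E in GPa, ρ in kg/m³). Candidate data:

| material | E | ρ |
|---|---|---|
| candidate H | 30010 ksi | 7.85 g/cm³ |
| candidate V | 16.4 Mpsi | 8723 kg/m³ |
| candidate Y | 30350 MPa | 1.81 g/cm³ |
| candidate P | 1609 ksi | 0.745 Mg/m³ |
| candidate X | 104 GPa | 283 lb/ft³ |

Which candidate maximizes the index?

After converting to SI:
  candidate H: E = 206.9 GPa, ρ = 7850 kg/m³
  candidate V: E = 113.1 GPa, ρ = 8723 kg/m³
  candidate Y: E = 30.35 GPa, ρ = 1810 kg/m³
  candidate P: E = 11.09 GPa, ρ = 745.0 kg/m³
  candidate X: E = 104.0 GPa, ρ = 4533 kg/m³
  candidate P: M = 4.47×10⁻³
  candidate Y: M = 3.04×10⁻³
  candidate X: M = 2.25×10⁻³
  candidate H: M = 1.83×10⁻³
  candidate V: M = 1.22×10⁻³
The maximum is for candidate P.

candidate P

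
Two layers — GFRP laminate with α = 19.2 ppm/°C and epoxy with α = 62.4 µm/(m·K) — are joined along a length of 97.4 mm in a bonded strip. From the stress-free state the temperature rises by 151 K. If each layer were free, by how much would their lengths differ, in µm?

Δα = |19.2 − 62.4|×10⁻⁶/K = 43.2×10⁻⁶/K.
ΔL_mismatch = Δα·L·ΔT = 43.2×10⁻⁶ × 97.4 mm × 151.0 K = 635 µm.

635 µm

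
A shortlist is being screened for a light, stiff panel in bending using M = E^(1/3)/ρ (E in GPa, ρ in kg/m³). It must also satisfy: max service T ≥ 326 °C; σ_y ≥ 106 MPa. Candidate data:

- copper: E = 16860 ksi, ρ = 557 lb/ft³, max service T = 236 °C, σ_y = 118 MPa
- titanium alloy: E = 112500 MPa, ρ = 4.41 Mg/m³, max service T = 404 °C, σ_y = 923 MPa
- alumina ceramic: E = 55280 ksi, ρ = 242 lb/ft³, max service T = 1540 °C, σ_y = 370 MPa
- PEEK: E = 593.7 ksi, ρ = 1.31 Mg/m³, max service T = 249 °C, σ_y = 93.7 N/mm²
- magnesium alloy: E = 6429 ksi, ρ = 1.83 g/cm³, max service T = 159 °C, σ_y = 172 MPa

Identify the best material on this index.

Screen on constraints: max service T ≥ 326 °C; σ_y ≥ 106 MPa. Survivors: titanium alloy, alumina ceramic.
Convert each candidate to consistent units, then evaluate M:
  titanium alloy: E = 112.5 GPa, ρ = 4410 kg/m³
  alumina ceramic: E = 381.1 GPa, ρ = 3876 kg/m³
  alumina ceramic: M = 1.87×10⁻³
  titanium alloy: M = 1.09×10⁻³
Alumina ceramic has the largest M.

alumina ceramic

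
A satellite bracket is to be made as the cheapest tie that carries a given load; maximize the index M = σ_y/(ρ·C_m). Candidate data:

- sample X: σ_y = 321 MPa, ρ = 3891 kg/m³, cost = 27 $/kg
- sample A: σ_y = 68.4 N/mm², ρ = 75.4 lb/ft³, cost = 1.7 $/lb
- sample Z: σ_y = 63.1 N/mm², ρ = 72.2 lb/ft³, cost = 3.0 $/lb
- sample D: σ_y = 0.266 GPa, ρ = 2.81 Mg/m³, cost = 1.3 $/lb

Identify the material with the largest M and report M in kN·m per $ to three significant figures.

sample D, M = 33.0 kN·m per $

After converting to SI:
  sample X: σ_y = 321.0 MPa, ρ = 3891 kg/m³, cost = 27.00 $/kg
  sample A: σ_y = 68.40 MPa, ρ = 1208 kg/m³, cost = 3.748 $/kg
  sample Z: σ_y = 63.10 MPa, ρ = 1157 kg/m³, cost = 6.614 $/kg
  sample D: σ_y = 266.0 MPa, ρ = 2810 kg/m³, cost = 2.866 $/kg
  sample D: M = 33.0 kN·m per $
  sample A: M = 15.1 kN·m per $
  sample Z: M = 8.25 kN·m per $
  sample X: M = 3.06 kN·m per $
The maximum is for sample D.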